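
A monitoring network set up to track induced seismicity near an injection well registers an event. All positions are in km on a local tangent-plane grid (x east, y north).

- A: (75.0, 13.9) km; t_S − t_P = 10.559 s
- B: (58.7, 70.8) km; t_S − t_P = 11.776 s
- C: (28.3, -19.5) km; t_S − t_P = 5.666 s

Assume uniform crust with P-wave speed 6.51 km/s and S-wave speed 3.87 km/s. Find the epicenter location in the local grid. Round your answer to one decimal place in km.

Distance from S−P lag: d = Δt · v_P v_S / (v_P − v_S) = Δt · (6.51·3.87)/(6.51−3.87) ≈ 9.5431·Δt.
So d_A = 100.77, d_B = 112.38, d_C = 54.07 km.
Circle about each station: (x − 75.0)² + (y − 13.9)² = 100.77²; (x − 58.7)² + (y − 70.8)² = 112.38²; (x − 28.3)² + (y + 19.5)² = 54.07².
Subtracting the A equation from the B and C equations removes the quadratic terms:
-32.6 x + 113.8 y = 165.45
-93.4 x − 66.8 y = 2593.96
Solving the 2×2 system: x ≈ -23.9, y ≈ -5.4 km.

-23.9 km east, -5.4 km north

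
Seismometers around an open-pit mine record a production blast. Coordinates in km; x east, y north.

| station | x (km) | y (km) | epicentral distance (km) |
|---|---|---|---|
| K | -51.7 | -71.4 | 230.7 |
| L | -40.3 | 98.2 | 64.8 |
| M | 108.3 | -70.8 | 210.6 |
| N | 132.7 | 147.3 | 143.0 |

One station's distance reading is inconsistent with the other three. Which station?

Solve using three stations at a time. Using K, L, N (subtract circle equations pairwise → linear system) gives (x, y) ≈ (-10.1, 155.5).
Distances from that point to each station vs reported:
  K: calculated 230.7 vs reported 230.7 → residual 0.0 km
  L: calculated 64.8 vs reported 64.8 → residual 0.0 km
  M: calculated 255.4 vs reported 210.6 → residual 44.8 km
  N: calculated 143.0 vs reported 143.0 → residual 0.0 km
K, L, N are mutually consistent (residuals ≈ 0); M is off by 44.8 km.

M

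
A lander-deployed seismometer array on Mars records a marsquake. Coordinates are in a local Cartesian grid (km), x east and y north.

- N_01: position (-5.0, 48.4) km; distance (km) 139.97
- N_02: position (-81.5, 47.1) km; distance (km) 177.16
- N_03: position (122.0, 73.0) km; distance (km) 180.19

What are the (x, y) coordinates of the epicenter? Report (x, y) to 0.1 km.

Circle about each station: (x + 5.0)² + (y − 48.4)² = 139.97²; (x + 81.5)² + (y − 47.1)² = 177.16²; (x − 122.0)² + (y − 73.0)² = 180.19².
Subtracting pairs of circle equations eliminates x²+y² and gives linear equations (the radical axes):
-153.0 x − 2.6 y = -5300.96
254.0 x + 49.2 y = 4968.60
Solving the 2×2 system: x ≈ 36.1, y ≈ -85.4 km.

36.1 km east, -85.4 km north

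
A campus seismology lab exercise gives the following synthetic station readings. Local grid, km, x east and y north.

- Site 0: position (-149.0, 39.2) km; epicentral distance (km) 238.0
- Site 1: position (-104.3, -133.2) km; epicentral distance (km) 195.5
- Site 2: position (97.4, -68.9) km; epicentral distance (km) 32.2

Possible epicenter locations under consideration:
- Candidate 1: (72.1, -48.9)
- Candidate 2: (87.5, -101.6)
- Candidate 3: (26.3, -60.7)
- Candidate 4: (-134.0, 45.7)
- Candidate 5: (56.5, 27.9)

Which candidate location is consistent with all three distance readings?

For each candidate, compare |candidate − station| to the reported distance:
Candidate 1: residuals Site 0 0.0, Site 1 0.0, Site 2 0.1 → max 0.1 km
Candidate 2: residuals Site 0 37.2, Site 1 1.1, Site 2 2.0 → max 37.2 km
Candidate 3: residuals Site 0 36.2, Site 1 46.1, Site 2 39.4 → max 46.1 km
Candidate 4: residuals Site 0 221.7, Site 1 14.2, Site 2 226.0 → max 226.0 km
Candidate 5: residuals Site 0 32.2, Site 1 32.1, Site 2 72.9 → max 72.9 km
Only Candidate 1 has all residuals ≈ 0.

Candidate 1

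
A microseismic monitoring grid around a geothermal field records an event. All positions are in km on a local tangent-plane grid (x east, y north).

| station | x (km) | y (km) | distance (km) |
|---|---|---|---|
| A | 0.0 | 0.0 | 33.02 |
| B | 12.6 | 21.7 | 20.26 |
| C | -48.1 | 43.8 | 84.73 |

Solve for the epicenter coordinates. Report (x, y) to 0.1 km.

(30.6, 12.4)

Circle about each station: x² + y² = 33.02²; (x − 12.6)² + (y − 21.7)² = 20.26²; (x + 48.1)² + (y − 43.8)² = 84.73².
Subtracting pairs of circle equations eliminates x²+y² and gives linear equations (the radical axes):
25.2 x + 43.4 y = 1309.50
-96.2 x + 87.6 y = -1856.80
Solving the 2×2 system: x ≈ 30.6, y ≈ 12.4 km.
Check against A (with the unrounded x, y): √(x²+y²) = 33.02 ≈ 33.02 km. ✓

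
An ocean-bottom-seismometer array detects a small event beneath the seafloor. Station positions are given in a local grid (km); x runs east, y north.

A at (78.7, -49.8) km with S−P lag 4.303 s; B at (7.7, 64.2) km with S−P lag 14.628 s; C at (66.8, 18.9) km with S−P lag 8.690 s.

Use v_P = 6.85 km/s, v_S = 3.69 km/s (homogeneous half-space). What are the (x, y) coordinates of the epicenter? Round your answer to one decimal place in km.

Distance from S−P lag: d = Δt · v_P v_S / (v_P − v_S) = Δt · (6.85·3.69)/(6.85−3.69) ≈ 7.9989·Δt.
So d_A = 34.42, d_B = 117.01, d_C = 69.51 km.
Circle about each station: (x − 78.7)² + (y + 49.8)² = 34.42²; (x − 7.7)² + (y − 64.2)² = 117.01²; (x − 66.8)² + (y − 18.9)² = 69.51².
Subtracting the A equation from the B and C equations removes the quadratic terms:
-142.0 x + 228.0 y = -16999.40
-23.8 x + 137.4 y = -7501.18
Solving the 2×2 system: x ≈ 44.4, y ≈ -46.9 km.

44.4 km east, -46.9 km north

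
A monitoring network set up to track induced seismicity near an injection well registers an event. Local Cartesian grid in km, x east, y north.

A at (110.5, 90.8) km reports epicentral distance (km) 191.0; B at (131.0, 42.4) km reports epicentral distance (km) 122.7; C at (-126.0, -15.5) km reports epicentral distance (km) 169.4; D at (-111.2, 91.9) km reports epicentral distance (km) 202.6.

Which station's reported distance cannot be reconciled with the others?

Solve using three stations at a time. Using B, C, D (subtract circle equations pairwise → linear system) gives (x, y) ≈ (41.4, -41.3).
Distances from that point to each station vs reported:
  A: calculated 149.1 vs reported 191.0 → residual 41.9 km
  B: calculated 122.7 vs reported 122.7 → residual 0.0 km
  C: calculated 169.4 vs reported 169.4 → residual 0.0 km
  D: calculated 202.6 vs reported 202.6 → residual 0.0 km
B, C, D are mutually consistent (residuals ≈ 0); A is off by 41.9 km.

A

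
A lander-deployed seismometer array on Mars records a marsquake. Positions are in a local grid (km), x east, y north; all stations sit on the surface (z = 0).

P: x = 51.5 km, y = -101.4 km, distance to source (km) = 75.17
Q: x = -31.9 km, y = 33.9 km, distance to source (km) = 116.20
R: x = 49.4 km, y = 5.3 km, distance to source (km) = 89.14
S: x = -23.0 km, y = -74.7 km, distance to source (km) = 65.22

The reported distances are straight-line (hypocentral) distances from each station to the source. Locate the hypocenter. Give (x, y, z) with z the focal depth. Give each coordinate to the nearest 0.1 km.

(15.1, -59.5, 50.7)

Each station gives a sphere (x−x_i)² + (y−y_i)² + z² = d_i² (stations at z=0).
Subtracting the P sphere from Q and R: z² cancels, leaving linear equations in x and y:
-166.8 x + 270.6 y = -18619.30
-4.2 x + 213.4 y = -12761.17
Solving: x ≈ 15.096, y ≈ -59.502 km (keep extra digits for the depth step; rounded: 15.1, -59.5).
Then from the P sphere: z² = 75.17² − (x − 51.5)² − (y + 101.4)² with x = 15.096, y = -59.502, so z ≈ 50.694 ≈ 50.7 km.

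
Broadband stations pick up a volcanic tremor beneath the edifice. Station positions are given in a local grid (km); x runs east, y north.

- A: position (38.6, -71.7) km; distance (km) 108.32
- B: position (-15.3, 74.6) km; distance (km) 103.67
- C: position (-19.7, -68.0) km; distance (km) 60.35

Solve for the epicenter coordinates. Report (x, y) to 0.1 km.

Circle about each station: (x − 38.6)² + (y + 71.7)² = 108.32²; (x + 15.3)² + (y − 74.6)² = 103.67²; (x + 19.7)² + (y + 68.0)² = 60.35².
Subtracting the A equation from the B and C equations removes the quadratic terms:
-107.8 x + 292.6 y = 154.15
-116.6 x + 7.4 y = 6472.34
Solving the 2×2 system: x ≈ -56.8, y ≈ -20.4 km.
Check against A (with the unrounded x, y): √((x − 38.6)²+(y + 71.7)²) = 108.32 ≈ 108.32 km. ✓

-56.8 km east, -20.4 km north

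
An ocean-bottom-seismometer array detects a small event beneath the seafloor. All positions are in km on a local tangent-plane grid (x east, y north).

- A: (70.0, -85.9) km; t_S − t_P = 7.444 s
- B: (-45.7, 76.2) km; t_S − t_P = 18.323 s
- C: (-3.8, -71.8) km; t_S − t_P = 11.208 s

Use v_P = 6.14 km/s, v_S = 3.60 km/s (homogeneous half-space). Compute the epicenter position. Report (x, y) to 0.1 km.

Distance from S−P lag: d = Δt · v_P v_S / (v_P − v_S) = Δt · (6.14·3.60)/(6.14−3.60) ≈ 8.7024·Δt.
So d_A = 64.78, d_B = 159.45, d_C = 97.54 km.
Circle about each station: (x − 70.0)² + (y + 85.9)² = 64.78²; (x + 45.7)² + (y − 76.2)² = 159.45²; (x + 3.8)² + (y + 71.8)² = 97.54².
Subtracting pairs of circle equations eliminates x²+y² and gives linear equations (the radical axes):
-231.4 x + 324.2 y = -25611.73
-147.6 x + 28.2 y = -12426.73
Solving the 2×2 system: x ≈ 80.0, y ≈ -21.9 km.
Check against A (with the unrounded x, y): √((x − 70.0)²+(y + 85.9)²) = 64.79 ≈ 64.78 km. ✓

(80.0, -21.9)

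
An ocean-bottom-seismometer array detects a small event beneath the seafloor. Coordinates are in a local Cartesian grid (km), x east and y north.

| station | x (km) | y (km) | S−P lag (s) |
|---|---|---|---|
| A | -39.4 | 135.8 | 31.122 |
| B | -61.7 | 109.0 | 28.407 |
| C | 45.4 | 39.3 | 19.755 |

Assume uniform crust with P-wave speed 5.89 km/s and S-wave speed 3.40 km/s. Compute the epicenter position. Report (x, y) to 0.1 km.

(-3.4, -111.9)

Distance from S−P lag: d = Δt · v_P v_S / (v_P − v_S) = Δt · (5.89·3.40)/(5.89−3.40) ≈ 8.0426·Δt.
So d_A = 250.30, d_B = 228.47, d_C = 158.88 km.
Circle about each station: (x + 39.4)² + (y − 135.8)² = 250.30²; (x + 61.7)² + (y − 109.0)² = 228.47²; (x − 45.4)² + (y − 39.3)² = 158.88².
Subtracting the A equation from the B and C equations removes the quadratic terms:
-44.6 x − 53.6 y = 6145.44
169.6 x − 193.0 y = 21018.89
Solving the 2×2 system: x ≈ -3.4, y ≈ -111.9 km.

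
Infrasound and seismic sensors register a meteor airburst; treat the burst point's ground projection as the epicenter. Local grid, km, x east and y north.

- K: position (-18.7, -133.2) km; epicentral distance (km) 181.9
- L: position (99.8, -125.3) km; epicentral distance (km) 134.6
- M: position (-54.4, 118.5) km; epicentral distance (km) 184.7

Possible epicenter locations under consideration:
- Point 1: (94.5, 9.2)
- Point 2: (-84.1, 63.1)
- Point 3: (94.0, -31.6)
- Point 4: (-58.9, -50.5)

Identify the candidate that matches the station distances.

For each candidate, compare |candidate − station| to the reported distance:
Point 1: residuals K 0.0, L 0.0, M 0.0 → max 0.0 km
Point 2: residuals K 25.0, L 128.7, M 121.8 → max 128.7 km
Point 3: residuals K 30.2, L 40.7, M 26.4 → max 40.7 km
Point 4: residuals K 89.9, L 40.8, M 15.6 → max 89.9 km
Only Point 1 has all residuals ≈ 0.

Point 1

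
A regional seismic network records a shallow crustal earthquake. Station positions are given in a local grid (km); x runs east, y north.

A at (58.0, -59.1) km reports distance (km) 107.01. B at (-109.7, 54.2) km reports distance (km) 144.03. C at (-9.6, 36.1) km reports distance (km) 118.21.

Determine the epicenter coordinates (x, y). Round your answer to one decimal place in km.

Circle about each station: (x − 58.0)² + (y + 59.1)² = 107.01²; (x + 109.7)² + (y − 54.2)² = 144.03²; (x + 9.6)² + (y − 36.1)² = 118.21².
Subtracting the A equation from the B and C equations removes the quadratic terms:
-335.4 x + 226.6 y = -1178.58
-135.2 x + 190.4 y = -7983.90
Solving the 2×2 system: x ≈ -47.7, y ≈ -75.8 km.

x ≈ -47.7 km, y ≈ -75.8 km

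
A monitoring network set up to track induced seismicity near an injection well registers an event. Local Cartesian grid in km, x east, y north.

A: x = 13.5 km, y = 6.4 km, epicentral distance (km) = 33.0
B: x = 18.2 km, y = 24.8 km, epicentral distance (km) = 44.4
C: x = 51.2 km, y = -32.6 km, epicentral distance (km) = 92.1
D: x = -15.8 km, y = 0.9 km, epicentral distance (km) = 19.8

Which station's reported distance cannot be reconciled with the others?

A

Solve using three stations at a time. Using B, C, D (subtract circle equations pairwise → linear system) gives (x, y) ≈ (-25.7, 18.1).
Distances from that point to each station vs reported:
  A: calculated 40.9 vs reported 33.0 → residual 7.9 km
  B: calculated 44.4 vs reported 44.4 → residual 0.0 km
  C: calculated 92.1 vs reported 92.1 → residual 0.0 km
  D: calculated 19.8 vs reported 19.8 → residual 0.0 km
B, C, D are mutually consistent (residuals ≈ 0); A is off by 7.9 km.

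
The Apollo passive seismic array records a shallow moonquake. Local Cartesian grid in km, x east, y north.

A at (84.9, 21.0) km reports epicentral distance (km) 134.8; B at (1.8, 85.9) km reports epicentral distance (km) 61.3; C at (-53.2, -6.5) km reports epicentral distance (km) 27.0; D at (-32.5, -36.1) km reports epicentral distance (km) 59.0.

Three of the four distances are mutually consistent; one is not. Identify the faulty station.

Solve using three stations at a time. Using A, C, D (subtract circle equations pairwise → linear system) gives (x, y) ≈ (-49.9, 20.3).
Distances from that point to each station vs reported:
  A: calculated 134.8 vs reported 134.8 → residual 0.0 km
  B: calculated 83.5 vs reported 61.3 → residual 22.2 km
  C: calculated 27.0 vs reported 27.0 → residual 0.0 km
  D: calculated 59.0 vs reported 59.0 → residual 0.0 km
A, C, D are mutually consistent (residuals ≈ 0); B is off by 22.2 km.

B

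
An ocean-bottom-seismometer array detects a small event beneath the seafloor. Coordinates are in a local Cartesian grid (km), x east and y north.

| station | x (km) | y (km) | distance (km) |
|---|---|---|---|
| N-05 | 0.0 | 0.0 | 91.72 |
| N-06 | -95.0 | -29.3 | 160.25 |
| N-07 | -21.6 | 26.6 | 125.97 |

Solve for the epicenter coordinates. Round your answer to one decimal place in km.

Circle about each station: x² + y² = 91.72²; (x + 95.0)² + (y + 29.3)² = 160.25²; (x + 21.6)² + (y − 26.6)² = 125.97².
Subtracting pairs of circle equations eliminates x²+y² and gives linear equations (the radical axes):
-190.0 x − 58.6 y = -7384.01
-43.2 x + 53.2 y = -6281.76
Solving the 2×2 system: x ≈ 60.2, y ≈ -69.2 km.

x ≈ 60.2 km, y ≈ -69.2 km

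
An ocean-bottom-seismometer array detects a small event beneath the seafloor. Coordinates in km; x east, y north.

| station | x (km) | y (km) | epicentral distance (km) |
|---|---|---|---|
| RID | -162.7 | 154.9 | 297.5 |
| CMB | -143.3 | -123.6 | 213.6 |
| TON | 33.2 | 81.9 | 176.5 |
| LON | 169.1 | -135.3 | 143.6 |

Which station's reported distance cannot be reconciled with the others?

TON

Solve using three stations at a time. Using RID, CMB, LON (subtract circle equations pairwise → linear system) gives (x, y) ≈ (56.0, -46.8).
Distances from that point to each station vs reported:
  RID: calculated 297.5 vs reported 297.5 → residual 0.0 km
  CMB: calculated 213.6 vs reported 213.6 → residual 0.0 km
  TON: calculated 130.7 vs reported 176.5 → residual 45.8 km
  LON: calculated 143.6 vs reported 143.6 → residual 0.0 km
RID, CMB, LON are mutually consistent (residuals ≈ 0); TON is off by 45.8 km.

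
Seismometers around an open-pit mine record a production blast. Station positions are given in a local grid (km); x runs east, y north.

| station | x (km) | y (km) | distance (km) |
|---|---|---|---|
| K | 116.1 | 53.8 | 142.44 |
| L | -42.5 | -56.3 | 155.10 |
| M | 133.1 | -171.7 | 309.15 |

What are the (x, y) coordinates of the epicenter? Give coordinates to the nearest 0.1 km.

Circle about each station: (x − 116.1)² + (y − 53.8)² = 142.44²; (x + 42.5)² + (y + 56.3)² = 155.10²; (x − 133.1)² + (y + 171.7)² = 309.15².
Subtracting the K equation from the L and M equations removes the quadratic terms:
-317.2 x − 220.2 y = -15164.57
34.0 x − 451.0 y = -44461.72
Solving the 2×2 system: x ≈ -19.6, y ≈ 97.1 km.
Check against K (with the unrounded x, y): √((x − 116.1)²+(y − 53.8)²) = 142.45 ≈ 142.44 km. ✓

x ≈ -19.6 km, y ≈ 97.1 km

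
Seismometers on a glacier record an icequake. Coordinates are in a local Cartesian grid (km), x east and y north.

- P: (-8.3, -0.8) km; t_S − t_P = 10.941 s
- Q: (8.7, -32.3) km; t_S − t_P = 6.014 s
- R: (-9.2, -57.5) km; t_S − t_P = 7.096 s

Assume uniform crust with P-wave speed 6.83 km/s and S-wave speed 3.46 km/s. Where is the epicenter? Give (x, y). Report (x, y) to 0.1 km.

Distance from S−P lag: d = Δt · v_P v_S / (v_P − v_S) = Δt · (6.83·3.46)/(6.83−3.46) ≈ 7.0124·Δt.
So d_P = 76.72, d_Q = 42.17, d_R = 49.76 km.
Circle about each station: (x + 8.3)² + (y + 0.8)² = 76.72²; (x − 8.7)² + (y + 32.3)² = 42.17²; (x + 9.2)² + (y + 57.5)² = 49.76².
Subtracting pairs of circle equations eliminates x²+y² and gives linear equations (the radical axes):
34.0 x − 63.0 y = 5157.10
-1.8 x − 113.4 y = 6731.26
Solving the 2×2 system: x ≈ 40.5, y ≈ -60.0 km.

x ≈ 40.5 km, y ≈ -60.0 km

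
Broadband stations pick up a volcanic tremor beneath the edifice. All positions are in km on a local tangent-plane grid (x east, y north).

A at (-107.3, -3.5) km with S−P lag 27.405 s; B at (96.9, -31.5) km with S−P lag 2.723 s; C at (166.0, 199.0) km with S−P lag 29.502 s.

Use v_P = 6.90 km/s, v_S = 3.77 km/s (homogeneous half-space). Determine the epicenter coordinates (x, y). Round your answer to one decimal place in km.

Distance from S−P lag: d = Δt · v_P v_S / (v_P − v_S) = Δt · (6.90·3.77)/(6.90−3.77) ≈ 8.3109·Δt.
So d_A = 227.76, d_B = 22.63, d_C = 245.19 km.
Circle about each station: (x + 107.3)² + (y + 3.5)² = 227.76²; (x − 96.9)² + (y + 31.5)² = 22.63²; (x − 166.0)² + (y − 199.0)² = 245.19².
Subtracting pairs of circle equations eliminates x²+y² and gives linear equations (the radical axes):
408.4 x − 56.0 y = 50218.82
546.6 x + 405.0 y = 47387.94
Solving the 2×2 system: x ≈ 117.3, y ≈ -41.3 km.

x ≈ 117.3 km, y ≈ -41.3 km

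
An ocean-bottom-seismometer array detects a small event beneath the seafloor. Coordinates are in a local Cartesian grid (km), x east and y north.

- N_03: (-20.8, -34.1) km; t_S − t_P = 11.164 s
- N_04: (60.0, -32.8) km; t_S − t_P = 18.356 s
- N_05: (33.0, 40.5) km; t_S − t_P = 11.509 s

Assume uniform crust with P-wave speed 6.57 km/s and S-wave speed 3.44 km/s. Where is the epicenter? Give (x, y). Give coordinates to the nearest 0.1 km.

Distance from S−P lag: d = Δt · v_P v_S / (v_P − v_S) = Δt · (6.57·3.44)/(6.57−3.44) ≈ 7.2207·Δt.
So d_N_03 = 80.61, d_N_04 = 132.54, d_N_05 = 83.10 km.
Circle about each station: (x + 20.8)² + (y + 34.1)² = 80.61²; (x − 60.0)² + (y + 32.8)² = 132.54²; (x − 33.0)² + (y − 40.5)² = 83.10².
Subtracting the N_03 equation from the N_04 and N_05 equations removes the quadratic terms:
161.6 x + 2.6 y = -7988.49
107.6 x + 149.2 y = 726.16
Solving the 2×2 system: x ≈ -50.1, y ≈ 41.0 km.

(-50.1, 41.0)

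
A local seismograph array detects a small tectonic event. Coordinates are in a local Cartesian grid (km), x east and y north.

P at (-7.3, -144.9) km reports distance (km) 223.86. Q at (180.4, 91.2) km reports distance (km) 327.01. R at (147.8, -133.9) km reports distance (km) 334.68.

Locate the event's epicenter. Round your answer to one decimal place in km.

x ≈ -141.6 km, y ≈ 34.2 km

Circle about each station: (x + 7.3)² + (y + 144.9)² = 223.86²; (x − 180.4)² + (y − 91.2)² = 327.01²; (x − 147.8)² + (y + 133.9)² = 334.68².
Subtracting pairs of circle equations eliminates x²+y² and gives linear equations (the radical axes):
375.4 x + 472.2 y = -37009.94
310.2 x + 22.0 y = -43172.65
Solving the 2×2 system: x ≈ -141.6, y ≈ 34.2 km.
Check against P (with the unrounded x, y): √((x + 7.3)²+(y + 144.9)²) = 223.86 ≈ 223.86 km. ✓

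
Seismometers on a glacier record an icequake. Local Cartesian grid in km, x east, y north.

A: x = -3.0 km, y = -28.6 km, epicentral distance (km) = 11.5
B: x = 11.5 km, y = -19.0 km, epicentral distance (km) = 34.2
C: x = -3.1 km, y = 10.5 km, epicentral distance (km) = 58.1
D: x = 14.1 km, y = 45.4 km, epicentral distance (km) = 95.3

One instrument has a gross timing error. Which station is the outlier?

Solve using three stations at a time. Using B, C, D (subtract circle equations pairwise → linear system) gives (x, y) ≈ (-7.5, -47.4).
Distances from that point to each station vs reported:
  A: calculated 19.3 vs reported 11.5 → residual 7.8 km
  B: calculated 34.2 vs reported 34.2 → residual 0.0 km
  C: calculated 58.1 vs reported 58.1 → residual 0.0 km
  D: calculated 95.3 vs reported 95.3 → residual 0.0 km
B, C, D are mutually consistent (residuals ≈ 0); A is off by 7.8 km.

A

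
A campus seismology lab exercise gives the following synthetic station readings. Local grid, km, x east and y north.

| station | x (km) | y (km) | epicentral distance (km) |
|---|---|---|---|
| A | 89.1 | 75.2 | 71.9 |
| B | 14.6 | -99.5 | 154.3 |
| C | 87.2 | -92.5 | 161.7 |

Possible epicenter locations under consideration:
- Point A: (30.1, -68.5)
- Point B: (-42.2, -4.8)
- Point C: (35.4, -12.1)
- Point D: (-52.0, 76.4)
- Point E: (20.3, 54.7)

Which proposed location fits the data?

For each candidate, compare |candidate − station| to the reported distance:
Point A: residuals A 83.4, B 119.6, C 99.8 → max 119.6 km
Point B: residuals A 81.9, B 43.9, C 5.4 → max 81.9 km
Point C: residuals A 30.6, B 64.5, C 66.1 → max 66.1 km
Point D: residuals A 69.2, B 33.8, C 57.2 → max 69.2 km
Point E: residuals A 0.1, B 0.0, C 0.0 → max 0.1 km
Only Point E has all residuals ≈ 0.

Point E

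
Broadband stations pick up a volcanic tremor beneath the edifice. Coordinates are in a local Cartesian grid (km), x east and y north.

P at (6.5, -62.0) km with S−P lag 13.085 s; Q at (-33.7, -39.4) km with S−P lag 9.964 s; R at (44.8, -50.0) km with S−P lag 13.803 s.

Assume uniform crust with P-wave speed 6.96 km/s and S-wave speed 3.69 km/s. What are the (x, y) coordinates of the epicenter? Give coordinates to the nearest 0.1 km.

Distance from S−P lag: d = Δt · v_P v_S / (v_P − v_S) = Δt · (6.96·3.69)/(6.96−3.69) ≈ 7.8539·Δt.
So d_P = 102.77, d_Q = 78.26, d_R = 108.41 km.
Circle about each station: (x − 6.5)² + (y + 62.0)² = 102.77²; (x + 33.7)² + (y + 39.4)² = 78.26²; (x − 44.8)² + (y + 50.0)² = 108.41².
Subtracting pairs of circle equations eliminates x²+y² and gives linear equations (the radical axes):
-80.4 x + 45.2 y = 3238.85
76.6 x + 24.0 y = -570.27
Solving the 2×2 system: x ≈ -19.2, y ≈ 37.5 km.

-19.2 km east, 37.5 km north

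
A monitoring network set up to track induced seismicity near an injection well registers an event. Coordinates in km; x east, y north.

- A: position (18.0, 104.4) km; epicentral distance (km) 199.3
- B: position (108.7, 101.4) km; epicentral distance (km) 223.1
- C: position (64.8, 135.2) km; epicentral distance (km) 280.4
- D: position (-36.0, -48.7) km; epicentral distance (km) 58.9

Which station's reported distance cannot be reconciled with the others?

Solve using three stations at a time. Using A, B, D (subtract circle equations pairwise → linear system) gives (x, y) ≈ (1.4, -94.2).
Distances from that point to each station vs reported:
  A: calculated 199.3 vs reported 199.3 → residual 0.0 km
  B: calculated 223.1 vs reported 223.1 → residual 0.0 km
  C: calculated 238.0 vs reported 280.4 → residual 42.4 km
  D: calculated 58.9 vs reported 58.9 → residual 0.0 km
A, B, D are mutually consistent (residuals ≈ 0); C is off by 42.4 km.

C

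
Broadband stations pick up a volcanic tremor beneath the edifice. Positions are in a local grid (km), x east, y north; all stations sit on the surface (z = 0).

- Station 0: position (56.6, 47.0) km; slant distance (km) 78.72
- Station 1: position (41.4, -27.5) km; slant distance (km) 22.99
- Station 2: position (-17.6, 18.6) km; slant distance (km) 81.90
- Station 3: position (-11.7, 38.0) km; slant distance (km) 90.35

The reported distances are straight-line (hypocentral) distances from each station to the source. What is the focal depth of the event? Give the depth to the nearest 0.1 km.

depth ≈ 22.5 km

Each station gives a sphere (x−x_i)² + (y−y_i)² + z² = d_i² (stations at z=0).
Subtracting the Station 0 sphere from Station 1 and Station 2: z² cancels, leaving linear equations in x and y:
-30.4 x − 149.0 y = 2725.95
-148.4 x − 56.8 y = -5267.61
Solving: x ≈ 46.098, y ≈ -27.700 km (keep extra digits for the depth step; rounded: 46.1, -27.7).
Then from the Station 0 sphere: z² = 78.72² − (x − 56.6)² − (y − 47.0)² with x = 46.098, y = -27.700, so z ≈ 22.505 ≈ 22.5 km.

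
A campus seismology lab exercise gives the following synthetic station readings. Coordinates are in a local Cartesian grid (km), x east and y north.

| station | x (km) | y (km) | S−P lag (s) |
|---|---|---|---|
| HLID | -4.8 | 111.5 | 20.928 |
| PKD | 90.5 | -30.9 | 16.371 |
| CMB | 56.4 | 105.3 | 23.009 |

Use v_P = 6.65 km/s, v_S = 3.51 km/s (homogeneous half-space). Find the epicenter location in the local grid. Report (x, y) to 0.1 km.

(-30.7, -41.9)

Distance from S−P lag: d = Δt · v_P v_S / (v_P − v_S) = Δt · (6.65·3.51)/(6.65−3.51) ≈ 7.4336·Δt.
So d_HLID = 155.57, d_PKD = 121.70, d_CMB = 171.04 km.
Circle about each station: (x + 4.8)² + (y − 111.5)² = 155.57²; (x − 90.5)² + (y + 30.9)² = 121.70²; (x − 56.4)² + (y − 105.3)² = 171.04².
Subtracting the HLID equation from the PKD and CMB equations removes the quadratic terms:
190.6 x − 284.8 y = 6080.90
122.4 x − 12.4 y = -3238.90
Solving the 2×2 system: x ≈ -30.7, y ≈ -41.9 km.
Check against HLID (with the unrounded x, y): √((x + 4.8)²+(y − 111.5)²) = 155.57 ≈ 155.57 km. ✓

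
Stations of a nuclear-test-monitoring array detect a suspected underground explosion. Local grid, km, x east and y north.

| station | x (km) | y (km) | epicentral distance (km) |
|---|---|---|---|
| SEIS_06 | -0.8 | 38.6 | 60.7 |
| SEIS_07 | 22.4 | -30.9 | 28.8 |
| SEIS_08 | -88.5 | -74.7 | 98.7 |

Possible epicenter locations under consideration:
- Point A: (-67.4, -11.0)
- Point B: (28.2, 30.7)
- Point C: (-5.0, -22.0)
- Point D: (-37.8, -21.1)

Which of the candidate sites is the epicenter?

Point C

For each candidate, compare |candidate − station| to the reported distance:
Point A: residuals SEIS_06 22.3, SEIS_07 63.2, SEIS_08 31.6 → max 63.2 km
Point B: residuals SEIS_06 30.6, SEIS_07 33.1, SEIS_08 58.6 → max 58.6 km
Point C: residuals SEIS_06 0.0, SEIS_07 0.0, SEIS_08 0.0 → max 0.0 km
Point D: residuals SEIS_06 9.5, SEIS_07 32.2, SEIS_08 24.9 → max 32.2 km
Only Point C has all residuals ≈ 0.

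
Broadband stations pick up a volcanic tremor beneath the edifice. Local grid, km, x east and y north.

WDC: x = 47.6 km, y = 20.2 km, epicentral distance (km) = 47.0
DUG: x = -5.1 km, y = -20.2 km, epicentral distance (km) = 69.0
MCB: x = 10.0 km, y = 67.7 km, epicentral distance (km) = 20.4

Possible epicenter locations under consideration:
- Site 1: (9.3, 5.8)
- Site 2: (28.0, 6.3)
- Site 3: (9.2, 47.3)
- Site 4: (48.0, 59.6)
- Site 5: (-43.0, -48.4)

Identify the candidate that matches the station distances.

For each candidate, compare |candidate − station| to the reported distance:
Site 1: residuals WDC 6.1, DUG 39.3, MCB 41.5 → max 41.5 km
Site 2: residuals WDC 23.0, DUG 26.6, MCB 43.6 → max 43.6 km
Site 3: residuals WDC 0.0, DUG 0.0, MCB 0.0 → max 0.0 km
Site 4: residuals WDC 7.6, DUG 26.9, MCB 18.5 → max 26.9 km
Site 5: residuals WDC 66.6, DUG 21.8, MCB 107.2 → max 107.2 km
Only Site 3 has all residuals ≈ 0.

Site 3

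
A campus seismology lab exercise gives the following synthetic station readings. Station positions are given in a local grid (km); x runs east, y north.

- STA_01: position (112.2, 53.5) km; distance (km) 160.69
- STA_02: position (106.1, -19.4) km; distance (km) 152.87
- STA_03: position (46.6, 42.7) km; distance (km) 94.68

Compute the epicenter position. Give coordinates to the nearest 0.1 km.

x ≈ -43.3 km, y ≈ 13.0 km

Circle about each station: (x − 112.2)² + (y − 53.5)² = 160.69²; (x − 106.1)² + (y + 19.4)² = 152.87²; (x − 46.6)² + (y − 42.7)² = 94.68².
Subtracting pairs of circle equations eliminates x²+y² and gives linear equations (the radical axes):
-12.2 x − 145.8 y = -1365.48
-131.2 x − 21.6 y = 5400.73
Solving the 2×2 system: x ≈ -43.3, y ≈ 13.0 km.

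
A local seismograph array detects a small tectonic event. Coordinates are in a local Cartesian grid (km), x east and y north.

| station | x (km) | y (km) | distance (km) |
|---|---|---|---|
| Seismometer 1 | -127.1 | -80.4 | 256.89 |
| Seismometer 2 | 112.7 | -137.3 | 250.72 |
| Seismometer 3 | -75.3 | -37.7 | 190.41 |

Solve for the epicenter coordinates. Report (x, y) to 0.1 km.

Circle about each station: (x + 127.1)² + (y + 80.4)² = 256.89²; (x − 112.7)² + (y + 137.3)² = 250.72²; (x + 75.3)² + (y + 37.7)² = 190.41².
Subtracting pairs of circle equations eliminates x²+y² and gives linear equations (the radical axes):
479.6 x − 113.8 y = 12065.96
103.6 x + 85.4 y = 14209.31
Solving the 2×2 system: x ≈ 50.2, y ≈ 105.5 km.

(50.2, 105.5)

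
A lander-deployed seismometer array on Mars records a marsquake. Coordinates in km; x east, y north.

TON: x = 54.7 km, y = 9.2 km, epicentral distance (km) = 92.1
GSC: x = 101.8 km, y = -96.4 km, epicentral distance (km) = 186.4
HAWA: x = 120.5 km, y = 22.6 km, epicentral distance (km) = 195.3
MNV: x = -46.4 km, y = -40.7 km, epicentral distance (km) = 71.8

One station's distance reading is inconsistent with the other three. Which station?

HAWA

Solve using three stations at a time. Using TON, GSC, MNV (subtract circle equations pairwise → linear system) gives (x, y) ≈ (-35.0, 30.2).
Distances from that point to each station vs reported:
  TON: calculated 92.1 vs reported 92.1 → residual 0.0 km
  GSC: calculated 186.4 vs reported 186.4 → residual 0.0 km
  HAWA: calculated 155.7 vs reported 195.3 → residual 39.6 km
  MNV: calculated 71.8 vs reported 71.8 → residual 0.0 km
TON, GSC, MNV are mutually consistent (residuals ≈ 0); HAWA is off by 39.6 km.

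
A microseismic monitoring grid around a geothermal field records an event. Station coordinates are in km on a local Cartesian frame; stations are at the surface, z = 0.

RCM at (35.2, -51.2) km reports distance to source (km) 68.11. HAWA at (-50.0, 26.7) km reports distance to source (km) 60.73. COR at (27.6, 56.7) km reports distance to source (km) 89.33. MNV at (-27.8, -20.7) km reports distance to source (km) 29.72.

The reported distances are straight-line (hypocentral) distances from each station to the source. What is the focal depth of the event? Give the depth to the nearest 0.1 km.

Each station gives a sphere (x−x_i)² + (y−y_i)² + z² = d_i² (stations at z=0).
Subtracting the RCM sphere from HAWA and COR: z² cancels, leaving linear equations in x and y:
-170.4 x + 155.8 y = 303.25
-15.2 x + 215.8 y = -3224.71
Solving: x ≈ -16.505, y ≈ -16.106 km (keep extra digits for the depth step; rounded: -16.5, -16.1).
Then from the RCM sphere: z² = 68.11² − (x − 35.2)² − (y + 51.2)² with x = -16.505, y = -16.106, so z ≈ 27.092 ≈ 27.1 km.
Check against MNV (with the unrounded solution): distance 29.71 ≈ 29.72 km. ✓

z ≈ 27.1 km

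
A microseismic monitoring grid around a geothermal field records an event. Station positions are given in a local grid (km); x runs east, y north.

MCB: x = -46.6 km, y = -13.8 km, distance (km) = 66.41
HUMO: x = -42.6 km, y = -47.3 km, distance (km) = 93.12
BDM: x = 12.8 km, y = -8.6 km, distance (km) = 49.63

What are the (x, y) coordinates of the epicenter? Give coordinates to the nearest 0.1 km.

Circle about each station: (x + 46.6)² + (y + 13.8)² = 66.41²; (x + 42.6)² + (y + 47.3)² = 93.12²; (x − 12.8)² + (y + 8.6)² = 49.63².
Subtracting the MCB equation from the HUMO and BDM equations removes the quadratic terms:
8.0 x − 67.0 y = -2571.00
118.8 x + 10.4 y = -177.05
Solving the 2×2 system: x ≈ -4.8, y ≈ 37.8 km.

(-4.8, 37.8)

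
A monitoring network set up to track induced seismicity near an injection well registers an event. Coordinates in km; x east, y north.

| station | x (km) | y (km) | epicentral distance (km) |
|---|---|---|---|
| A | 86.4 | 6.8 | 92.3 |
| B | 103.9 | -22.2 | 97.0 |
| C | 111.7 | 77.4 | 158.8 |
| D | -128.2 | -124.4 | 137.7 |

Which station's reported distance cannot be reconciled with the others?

D

Solve using three stations at a time. Using A, B, C (subtract circle equations pairwise → linear system) gives (x, y) ≈ (9.5, -44.1).
Distances from that point to each station vs reported:
  A: calculated 92.2 vs reported 92.3 → residual 0.1 km
  B: calculated 96.9 vs reported 97.0 → residual 0.1 km
  C: calculated 158.8 vs reported 158.8 → residual 0.0 km
  D: calculated 159.4 vs reported 137.7 → residual 21.7 km
A, B, C are mutually consistent (residuals ≈ 0); D is off by 21.7 km.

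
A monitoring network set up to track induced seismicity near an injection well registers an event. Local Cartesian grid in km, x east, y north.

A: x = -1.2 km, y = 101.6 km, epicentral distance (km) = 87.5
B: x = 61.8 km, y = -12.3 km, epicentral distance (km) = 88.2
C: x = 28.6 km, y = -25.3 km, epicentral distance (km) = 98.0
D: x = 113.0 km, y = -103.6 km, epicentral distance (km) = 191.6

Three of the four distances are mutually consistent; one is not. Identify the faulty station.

A

Solve using three stations at a time. Using B, C, D (subtract circle equations pairwise → linear system) gives (x, y) ≈ (37.0, 72.2).
Distances from that point to each station vs reported:
  A: calculated 48.2 vs reported 87.5 → residual 39.3 km
  B: calculated 88.1 vs reported 88.2 → residual 0.1 km
  C: calculated 97.9 vs reported 98.0 → residual 0.1 km
  D: calculated 191.6 vs reported 191.6 → residual 0.0 km
B, C, D are mutually consistent (residuals ≈ 0); A is off by 39.3 km.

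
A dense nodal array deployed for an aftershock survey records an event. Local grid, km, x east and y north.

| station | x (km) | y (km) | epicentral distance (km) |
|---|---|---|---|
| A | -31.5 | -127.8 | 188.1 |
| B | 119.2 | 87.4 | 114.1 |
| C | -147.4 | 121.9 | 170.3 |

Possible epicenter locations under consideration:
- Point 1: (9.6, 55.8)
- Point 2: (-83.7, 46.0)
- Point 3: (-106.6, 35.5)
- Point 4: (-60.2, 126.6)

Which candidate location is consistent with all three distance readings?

For each candidate, compare |candidate − station| to the reported distance:
Point 1: residuals A 0.0, B 0.0, C 0.0 → max 0.0 km
Point 2: residuals A 6.6, B 93.0, C 71.2 → max 93.0 km
Point 3: residuals A 8.4, B 117.6, C 74.8 → max 117.6 km
Point 4: residuals A 67.9, B 69.5, C 83.0 → max 83.0 km
Only Point 1 has all residuals ≈ 0.

Point 1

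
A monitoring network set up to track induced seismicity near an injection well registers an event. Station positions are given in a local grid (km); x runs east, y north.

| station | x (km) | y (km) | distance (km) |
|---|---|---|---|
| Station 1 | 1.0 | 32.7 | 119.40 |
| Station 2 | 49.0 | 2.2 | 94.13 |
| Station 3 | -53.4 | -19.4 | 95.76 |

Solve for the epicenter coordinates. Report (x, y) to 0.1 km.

Circle about each station: (x − 1.0)² + (y − 32.7)² = 119.40²; (x − 49.0)² + (y − 2.2)² = 94.13²; (x + 53.4)² + (y + 19.4)² = 95.76².
Subtracting pairs of circle equations eliminates x²+y² and gives linear equations (the radical axes):
96.0 x − 61.0 y = 6731.45
-108.8 x − 104.2 y = 7244.01
Solving the 2×2 system: x ≈ 15.6, y ≈ -85.8 km.
Check against Station 1 (with the unrounded x, y): √((x − 1.0)²+(y − 32.7)²) = 119.40 ≈ 119.40 km. ✓

15.6 km east, -85.8 km north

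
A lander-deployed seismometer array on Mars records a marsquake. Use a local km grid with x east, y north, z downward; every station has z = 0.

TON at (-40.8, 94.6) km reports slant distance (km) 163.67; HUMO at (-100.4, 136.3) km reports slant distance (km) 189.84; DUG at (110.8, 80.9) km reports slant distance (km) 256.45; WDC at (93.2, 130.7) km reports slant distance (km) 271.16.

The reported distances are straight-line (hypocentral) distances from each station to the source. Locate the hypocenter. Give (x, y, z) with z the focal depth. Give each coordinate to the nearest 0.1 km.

Each station gives a sphere (x−x_i)² + (y−y_i)² + z² = d_i² (stations at z=0).
Subtracting the TON sphere from HUMO and DUG: z² cancels, leaving linear equations in x and y:
-119.2 x + 83.4 y = 8792.69
303.2 x − 27.4 y = -30771.08
Solving: x ≈ -105.600, y ≈ -45.501 km (keep extra digits for the depth step; rounded: -105.6, -45.5).
Then from the TON sphere: z² = 163.67² − (x + 40.8)² − (y − 94.6)² with x = -105.600, y = -45.501, so z ≈ 54.411 ≈ 54.4 km.

x ≈ -105.6 km, y ≈ -45.5 km, depth ≈ 54.4 km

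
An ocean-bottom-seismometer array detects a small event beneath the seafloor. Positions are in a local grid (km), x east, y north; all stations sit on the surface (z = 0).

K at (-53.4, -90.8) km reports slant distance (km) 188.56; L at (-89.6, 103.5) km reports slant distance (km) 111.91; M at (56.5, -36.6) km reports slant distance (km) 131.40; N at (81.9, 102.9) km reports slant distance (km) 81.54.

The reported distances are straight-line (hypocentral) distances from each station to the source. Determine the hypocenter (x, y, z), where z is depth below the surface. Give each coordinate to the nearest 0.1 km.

Each station gives a sphere (x−x_i)² + (y−y_i)² + z² = d_i² (stations at z=0).
Subtracting the K sphere from L and M: z² cancels, leaving linear equations in x and y:
-72.4 x + 388.6 y = 30675.24
219.8 x + 108.4 y = 11724.52
Solving: x ≈ 13.199, y ≈ 81.397 km (keep extra digits for the depth step; rounded: 13.2, 81.4).
Then from the K sphere: z² = 188.56² − (x + 53.4)² − (y + 90.8)² with x = 13.199, y = 81.397, so z ≈ 38.310 ≈ 38.3 km.

(13.2, 81.4, 38.3)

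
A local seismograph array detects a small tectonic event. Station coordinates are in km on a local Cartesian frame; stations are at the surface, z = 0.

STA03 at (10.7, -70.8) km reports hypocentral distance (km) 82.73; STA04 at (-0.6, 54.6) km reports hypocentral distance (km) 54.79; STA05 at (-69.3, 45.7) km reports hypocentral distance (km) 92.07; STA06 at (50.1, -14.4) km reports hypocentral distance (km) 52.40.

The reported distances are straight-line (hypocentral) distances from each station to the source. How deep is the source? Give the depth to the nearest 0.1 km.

Each station gives a sphere (x−x_i)² + (y−y_i)² + z² = d_i² (stations at z=0).
Subtracting the STA03 sphere from STA04 and STA05: z² cancels, leaving linear equations in x and y:
-22.6 x + 250.8 y = 1696.70
-160.0 x + 233.0 y = 131.22
Solving: x ≈ 10.396, y ≈ 7.702 km (keep extra digits for the depth step; rounded: 10.4, 7.7).
Then from the STA03 sphere: z² = 82.73² − (x − 10.7)² − (y + 70.8)² with x = 10.396, y = 7.702, so z ≈ 26.107 ≈ 26.1 km.

depth ≈ 26.1 km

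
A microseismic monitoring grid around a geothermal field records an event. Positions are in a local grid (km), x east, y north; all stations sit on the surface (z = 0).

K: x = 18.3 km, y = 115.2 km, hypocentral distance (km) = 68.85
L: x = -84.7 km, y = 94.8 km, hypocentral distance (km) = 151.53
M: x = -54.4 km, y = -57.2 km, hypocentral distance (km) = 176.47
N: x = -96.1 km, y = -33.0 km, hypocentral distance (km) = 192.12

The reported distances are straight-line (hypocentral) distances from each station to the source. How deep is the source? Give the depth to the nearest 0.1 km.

z ≈ 31.2 km

Each station gives a sphere (x−x_i)² + (y−y_i)² + z² = d_i² (stations at z=0).
Subtracting the K sphere from L and M: z² cancels, leaving linear equations in x and y:
-206.0 x − 40.8 y = -15665.82
-145.4 x − 344.8 y = -33776.07
Solving: x ≈ 61.808, y ≈ 71.894 km (keep extra digits for the depth step; rounded: 61.8, 71.9).
Then from the K sphere: z² = 68.85² − (x − 18.3)² − (y − 115.2)² with x = 61.808, y = 71.894, so z ≈ 31.176 ≈ 31.2 km.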